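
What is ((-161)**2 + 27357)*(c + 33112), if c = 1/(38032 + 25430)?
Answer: 55977962413055/31731 ≈ 1.7641e+9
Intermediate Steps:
c = 1/63462 ≈ 1.5757e-5
((-161)**2 + 27357)*(c + 33112) = ((-161)**2 + 27357)*(1/63462 + 33112) = (25921 + 27357)*(2101353745/63462) = 53278*(2101353745/63462) = 55977962413055/31731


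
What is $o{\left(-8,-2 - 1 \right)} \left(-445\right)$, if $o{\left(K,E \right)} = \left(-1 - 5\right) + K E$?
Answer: $-8010$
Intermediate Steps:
$o{\left(K,E \right)} = -6 + E K$
$o{\left(-8,-2 - 1 \right)} \left(-445\right) = \left(-6 + \left(-2 - 1\right) \left(-8\right)\right) \left(-445\right) = \left(-6 - -24\right) \left(-445\right) = \left(-6 + 24\right) \left(-445\right) = 18 \left(-445\right) = -8010$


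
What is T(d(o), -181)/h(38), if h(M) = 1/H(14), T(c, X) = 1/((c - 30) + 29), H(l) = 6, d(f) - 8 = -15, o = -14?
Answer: -¾ ≈ -0.75000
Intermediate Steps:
d(f) = -7 (d(f) = 8 - 15 = -7)
T(c, X) = 1/(-1 + c) (T(c, X) = 1/((-30 + c) + 29) = 1/(-1 + c))
h(M) = ⅙ (h(M) = 1/6 = ⅙)
T(d(o), -181)/h(38) = 1/((-1 - 7)*(⅙)) = 6/(-8) = -⅛*6 = -¾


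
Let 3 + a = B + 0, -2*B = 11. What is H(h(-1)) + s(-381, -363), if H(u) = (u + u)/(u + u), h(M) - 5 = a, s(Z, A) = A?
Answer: -362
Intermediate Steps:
B = -11/2 (B = -½*11 = -11/2 ≈ -5.5000)
a = -17/2 (a = -3 + (-11/2 + 0) = -3 - 11/2 = -17/2 ≈ -8.5000)
h(M) = -7/2 (h(M) = 5 - 17/2 = -7/2)
H(u) = 1 (H(u) = (2*u)/((2*u)) = (2*u)*(1/(2*u)) = 1)
H(h(-1)) + s(-381, -363) = 1 - 363 = -362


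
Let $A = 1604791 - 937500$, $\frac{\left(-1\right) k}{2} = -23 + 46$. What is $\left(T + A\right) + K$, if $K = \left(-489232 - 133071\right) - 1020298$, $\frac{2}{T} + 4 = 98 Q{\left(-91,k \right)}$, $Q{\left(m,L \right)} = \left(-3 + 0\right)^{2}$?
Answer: $- \frac{428161089}{439} \approx -9.7531 \cdot 10^{5}$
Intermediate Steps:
$k = -46$ ($k = - 2 \left(-23 + 46\right) = \left(-2\right) 23 = -46$)
$Q{\left(m,L \right)} = 9$ ($Q{\left(m,L \right)} = \left(-3\right)^{2} = 9$)
$T = \frac{1}{439}$ ($T = \frac{2}{-4 + 98 \cdot 9} = \frac{2}{-4 + 882} = \frac{2}{878} = 2 \cdot \frac{1}{878} = \frac{1}{439} \approx 0.0022779$)
$K = -1642601$ ($K = -622303 - 1020298 = -1642601$)
$A = 667291$ ($A = 1604791 - 937500 = 667291$)
$\left(T + A\right) + K = \left(\frac{1}{439} + 667291\right) - 1642601 = \frac{292940750}{439} - 1642601 = - \frac{428161089}{439}$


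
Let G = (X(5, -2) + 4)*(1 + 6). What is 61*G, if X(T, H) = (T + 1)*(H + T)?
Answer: 9394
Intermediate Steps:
X(T, H) = (1 + T)*(H + T)
G = 154 (G = ((-2 + 5 + 5² - 2*5) + 4)*(1 + 6) = ((-2 + 5 + 25 - 10) + 4)*7 = (18 + 4)*7 = 22*7 = 154)
61*G = 61*154 = 9394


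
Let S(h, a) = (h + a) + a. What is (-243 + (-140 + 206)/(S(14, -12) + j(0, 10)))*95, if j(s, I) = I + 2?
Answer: -19950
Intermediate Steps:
S(h, a) = h + 2*a (S(h, a) = (a + h) + a = h + 2*a)
j(s, I) = 2 + I
(-243 + (-140 + 206)/(S(14, -12) + j(0, 10)))*95 = (-243 + (-140 + 206)/((14 + 2*(-12)) + (2 + 10)))*95 = (-243 + 66/((14 - 24) + 12))*95 = (-243 + 66/(-10 + 12))*95 = (-243 + 66/2)*95 = (-243 + 66*(1/2))*95 = (-243 + 33)*95 = -210*95 = -19950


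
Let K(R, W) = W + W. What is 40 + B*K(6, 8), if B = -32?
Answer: -472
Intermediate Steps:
K(R, W) = 2*W
40 + B*K(6, 8) = 40 - 64*8 = 40 - 32*16 = 40 - 512 = -472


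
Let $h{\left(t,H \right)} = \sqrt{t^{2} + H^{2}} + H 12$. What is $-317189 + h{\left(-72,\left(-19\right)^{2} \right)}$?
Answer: $-312857 + \sqrt{135505} \approx -3.1249 \cdot 10^{5}$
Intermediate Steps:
$h{\left(t,H \right)} = \sqrt{H^{2} + t^{2}} + 12 H$
$-317189 + h{\left(-72,\left(-19\right)^{2} \right)} = -317189 + \left(\sqrt{\left(\left(-19\right)^{2}\right)^{2} + \left(-72\right)^{2}} + 12 \left(-19\right)^{2}\right) = -317189 + \left(\sqrt{361^{2} + 5184} + 12 \cdot 361\right) = -317189 + \left(\sqrt{130321 + 5184} + 4332\right) = -317189 + \left(\sqrt{135505} + 4332\right) = -317189 + \left(4332 + \sqrt{135505}\right) = -312857 + \sqrt{135505}$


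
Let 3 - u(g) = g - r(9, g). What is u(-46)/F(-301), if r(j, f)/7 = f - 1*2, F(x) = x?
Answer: 41/43 ≈ 0.95349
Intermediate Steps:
r(j, f) = -14 + 7*f (r(j, f) = 7*(f - 1*2) = 7*(f - 2) = 7*(-2 + f) = -14 + 7*f)
u(g) = -11 + 6*g (u(g) = 3 - (g - (-14 + 7*g)) = 3 - (g + (14 - 7*g)) = 3 - (14 - 6*g) = 3 + (-14 + 6*g) = -11 + 6*g)
u(-46)/F(-301) = (-11 + 6*(-46))/(-301) = (-11 - 276)*(-1/301) = -287*(-1/301) = 41/43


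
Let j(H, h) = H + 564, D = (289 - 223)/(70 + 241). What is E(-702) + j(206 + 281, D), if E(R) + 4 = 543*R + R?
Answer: -380841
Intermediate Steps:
D = 66/311 ≈ 0.21222
E(R) = -4 + 544*R (E(R) = -4 + (543*R + R) = -4 + 544*R)
j(H, h) = 564 + H
E(-702) + j(206 + 281, D) = (-4 + 544*(-702)) + (564 + (206 + 281)) = (-4 - 381888) + (564 + 487) = -381892 + 1051 = -380841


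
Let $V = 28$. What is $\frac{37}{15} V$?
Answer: $\frac{1036}{15} \approx 69.067$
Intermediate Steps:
$\frac{37}{15} V = \frac{37}{15} \cdot 28 = \frac{1036}{15}$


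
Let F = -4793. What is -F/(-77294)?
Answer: -4793/77294 ≈ -0.062010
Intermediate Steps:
-F/(-77294) = -(-4793)/(-77294) = -(-4793)*(-1)/77294 = -1*4793/77294 = -4793/77294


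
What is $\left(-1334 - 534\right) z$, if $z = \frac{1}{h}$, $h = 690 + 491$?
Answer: $- \frac{1868}{1181} \approx -1.5817$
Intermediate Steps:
$h = 1181$
$z = \frac{1}{1181} \approx 0.00084674$
$\left(-1334 - 534\right) z = \left(-1334 - 534\right) \frac{1}{1181} = \left(-1868\right) \frac{1}{1181} = - \frac{1868}{1181}$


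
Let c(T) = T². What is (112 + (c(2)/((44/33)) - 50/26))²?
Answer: 2160900/169 ≈ 12786.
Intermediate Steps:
(112 + (c(2)/((44/33)) - 50/26))² = (112 + (2²/((44/33)) - 50/26))² = (112 + (4/((44*(1/33))) - 50*1/26))² = (112 + (4/(4/3) - 25/13))² = (112 + (4*(¾) - 25/13))² = (112 + (3 - 25/13))² = (112 + 14/13)² = (1470/13)² = 2160900/169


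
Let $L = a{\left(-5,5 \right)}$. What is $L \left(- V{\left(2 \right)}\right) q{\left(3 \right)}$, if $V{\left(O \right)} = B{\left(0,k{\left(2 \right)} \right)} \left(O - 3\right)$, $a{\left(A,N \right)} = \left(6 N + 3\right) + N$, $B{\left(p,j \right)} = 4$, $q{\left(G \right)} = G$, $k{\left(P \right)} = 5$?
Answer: $456$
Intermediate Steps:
$a{\left(A,N \right)} = 3 + 7 N$ ($a{\left(A,N \right)} = \left(3 + 6 N\right) + N = 3 + 7 N$)
$L = 38$ ($L = 3 + 7 \cdot 5 = 3 + 35 = 38$)
$V{\left(O \right)} = -12 + 4 O$ ($V{\left(O \right)} = 4 \left(O - 3\right) = 4 \left(-3 + O\right) = -12 + 4 O$)
$L \left(- V{\left(2 \right)}\right) q{\left(3 \right)} = 38 \left(- (-12 + 4 \cdot 2)\right) 3 = 38 \left(- (-12 + 8)\right) 3 = 38 \left(\left(-1\right) \left(-4\right)\right) 3 = 38 \cdot 4 \cdot 3 = 152 \cdot 3 = 456$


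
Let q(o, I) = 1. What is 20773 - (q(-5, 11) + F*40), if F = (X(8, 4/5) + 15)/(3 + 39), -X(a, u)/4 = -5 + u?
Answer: 145192/7 ≈ 20742.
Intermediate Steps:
X(a, u) = 20 - 4*u (X(a, u) = -4*(-5 + u) = 20 - 4*u)
F = 53/70 (F = ((20 - 16/5) + 15)/(3 + 39) = ((20 - 16/5) + 15)/42 = ((20 - 4*⅘) + 15)*(1/42) = ((20 - 16/5) + 15)*(1/42) = (84/5 + 15)*(1/42) = (159/5)*(1/42) = 53/70 ≈ 0.75714)
20773 - (q(-5, 11) + F*40) = 20773 - (1 + (53/70)*40) = 20773 - (1 + 212/7) = 20773 - 1*219/7 = 20773 - 219/7 = 145192/7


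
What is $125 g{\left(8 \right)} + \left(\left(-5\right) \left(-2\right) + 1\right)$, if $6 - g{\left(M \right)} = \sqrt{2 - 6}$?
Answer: $761 - 250 i \approx 761.0 - 250.0 i$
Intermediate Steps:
$g{\left(M \right)} = 6 - 2 i$ ($g{\left(M \right)} = 6 - \sqrt{2 - 6} = 6 - \sqrt{-4} = 6 - 2 i$)
$125 g{\left(8 \right)} + \left(\left(-5\right) \left(-2\right) + 1\right) = 125 \left(6 - 2 i\right) + \left(\left(-5\right) \left(-2\right) + 1\right) = \left(750 - 250 i\right) + \left(10 + 1\right) = \left(750 - 250 i\right) + 11 = 761 - 250 i$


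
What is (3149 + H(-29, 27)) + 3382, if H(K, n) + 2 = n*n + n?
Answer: 7285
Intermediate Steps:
H(K, n) = -2 + n + n² (H(K, n) = -2 + (n*n + n) = -2 + (n² + n) = -2 + (n + n²) = -2 + n + n²)
(3149 + H(-29, 27)) + 3382 = (3149 + (-2 + 27 + 27²)) + 3382 = (3149 + (-2 + 27 + 729)) + 3382 = (3149 + 754) + 3382 = 3903 + 3382 = 7285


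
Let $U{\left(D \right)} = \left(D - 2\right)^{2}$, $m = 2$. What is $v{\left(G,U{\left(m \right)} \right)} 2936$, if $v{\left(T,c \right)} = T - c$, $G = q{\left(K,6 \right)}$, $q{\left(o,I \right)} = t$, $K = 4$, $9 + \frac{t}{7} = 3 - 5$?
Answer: $-226072$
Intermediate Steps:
$U{\left(D \right)} = \left(-2 + D\right)^{2}$
$t = -77$ ($t = -63 + 7 \left(3 - 5\right) = -63 + 7 \left(-2\right) = -63 - 14 = -77$)
$q{\left(o,I \right)} = -77$
$G = -77$
$v{\left(G,U{\left(m \right)} \right)} 2936 = \left(-77 - \left(-2 + 2\right)^{2}\right) 2936 = \left(-77 - 0^{2}\right) 2936 = \left(-77 - 0\right) 2936 = \left(-77 + 0\right) 2936 = \left(-77\right) 2936 = -226072$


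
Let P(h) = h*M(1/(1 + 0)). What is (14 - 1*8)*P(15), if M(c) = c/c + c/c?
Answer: 180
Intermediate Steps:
M(c) = 2 (M(c) = 1 + 1 = 2)
P(h) = 2*h (P(h) = h*2 = 2*h)
(14 - 1*8)*P(15) = (14 - 1*8)*(2*15) = (14 - 8)*30 = 6*30 = 180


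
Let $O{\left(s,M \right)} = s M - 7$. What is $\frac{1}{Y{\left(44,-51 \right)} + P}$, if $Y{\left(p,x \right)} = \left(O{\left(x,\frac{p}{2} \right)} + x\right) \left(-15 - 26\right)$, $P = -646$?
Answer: $\frac{1}{47734} \approx 2.0949 \cdot 10^{-5}$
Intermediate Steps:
$O{\left(s,M \right)} = -7 + M s$ ($O{\left(s,M \right)} = M s - 7 = -7 + M s$)
$Y{\left(p,x \right)} = 287 - 41 x - \frac{41 p x}{2}$ ($Y{\left(p,x \right)} = \left(\left(-7 + \frac{p}{2} x\right) + x\right) \left(-15 - 26\right) = \left(\left(-7 + p \frac{1}{2} x\right) + x\right) \left(-41\right) = \left(\left(-7 + \frac{p}{2} x\right) + x\right) \left(-41\right) = \left(\left(-7 + \frac{p x}{2}\right) + x\right) \left(-41\right) = \left(-7 + x + \frac{p x}{2}\right) \left(-41\right) = 287 - 41 x - \frac{41 p x}{2}$)
$\frac{1}{Y{\left(44,-51 \right)} + P} = \frac{1}{\left(287 - -2091 - 902 \left(-51\right)\right) - 646} = \frac{1}{\left(287 + 2091 + 46002\right) - 646} = \frac{1}{48380 - 646} = \frac{1}{47734}$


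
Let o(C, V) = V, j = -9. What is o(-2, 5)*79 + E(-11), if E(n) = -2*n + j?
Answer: 408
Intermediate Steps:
E(n) = -9 - 2*n (E(n) = -2*n - 9 = -9 - 2*n)
o(-2, 5)*79 + E(-11) = 5*79 + (-9 - 2*(-11)) = 395 + (-9 + 22) = 395 + 13 = 408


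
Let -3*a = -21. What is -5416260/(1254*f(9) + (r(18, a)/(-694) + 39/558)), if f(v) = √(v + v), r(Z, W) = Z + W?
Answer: 191043422220780/29477620594533359 - 21219890660262862920*√2/29477620594533359 ≈ -1018.0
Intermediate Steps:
a = 7 (a = -⅓*(-21) = 7)
r(Z, W) = W + Z
f(v) = √2*√v (f(v) = √(2*v) = √2*√v)
-5416260/(1254*f(9) + (r(18, a)/(-694) + 39/558)) = -5416260/(1254*(√2*√9) + ((7 + 18)/(-694) + 39/558)) = -5416260/(1254*(√2*3) + (25*(-1/694) + 39*(1/558))) = -5416260/(1254*(3*√2) + (-25/694 + 13/186)) = -5416260/(3762*√2 + 1093/32271) = -5416260/(1093/32271 + 3762*√2)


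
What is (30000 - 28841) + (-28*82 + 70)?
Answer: -1067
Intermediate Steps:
(30000 - 28841) + (-28*82 + 70) = 1159 + (-2296 + 70) = 1159 - 2226 = -1067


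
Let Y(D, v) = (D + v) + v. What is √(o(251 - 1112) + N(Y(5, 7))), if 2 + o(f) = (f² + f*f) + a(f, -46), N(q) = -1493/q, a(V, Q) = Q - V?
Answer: 2*√133874722/19 ≈ 1217.9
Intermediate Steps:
Y(D, v) = D + 2*v
o(f) = -48 - f + 2*f² (o(f) = -2 + ((f² + f*f) + (-46 - f)) = -2 + ((f² + f²) + (-46 - f)) = -2 + (2*f² + (-46 - f)) = -2 + (-46 - f + 2*f²) = -48 - f + 2*f²)
√(o(251 - 1112) + N(Y(5, 7))) = √((-48 - (251 - 1112) + 2*(251 - 1112)²) - 1493/(5 + 2*7)) = √((-48 - 1*(-861) + 2*(-861)²) - 1493/(5 + 14)) = √((-48 + 861 + 2*741321) - 1493/19) = √((-48 + 861 + 1482642) - 1493*1/19) = √(1483455 - 1493/19) = √(28184152/19) = 2*√133874722/19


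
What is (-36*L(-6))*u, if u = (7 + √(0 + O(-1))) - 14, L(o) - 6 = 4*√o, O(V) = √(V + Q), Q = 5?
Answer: 72*(3 + 2*I*√6)*(7 - √2) ≈ 1206.5 + 1970.3*I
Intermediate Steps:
O(V) = √(5 + V) (O(V) = √(V + 5) = √(5 + V))
L(o) = 6 + 4*√o
u = -7 + √2 (u = (7 + √(0 + √(5 - 1))) - 14 = (7 + √(0 + √4)) - 14 = (7 + √(0 + 2)) - 14 = (7 + √2) - 14 = -7 + √2 ≈ -5.5858)
(-36*L(-6))*u = (-36*(6 + 4*√(-6)))*(-7 + √2) = (-36*(6 + 4*(I*√6)))*(-7 + √2) = (-36*(6 + 4*I*√6))*(-7 + √2) = (-216 - 144*I*√6)*(-7 + √2)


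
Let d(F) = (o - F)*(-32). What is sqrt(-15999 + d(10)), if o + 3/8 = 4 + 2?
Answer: I*sqrt(15859) ≈ 125.93*I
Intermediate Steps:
o = 45/8 (o = -3/8 + (4 + 2) = -3/8 + 6 = 45/8 ≈ 5.6250)
d(F) = -180 + 32*F (d(F) = (45/8 - F)*(-32) = -180 + 32*F)
sqrt(-15999 + d(10)) = sqrt(-15999 + (-180 + 32*10)) = sqrt(-15999 + (-180 + 320)) = sqrt(-15999 + 140) = sqrt(-15859) = I*sqrt(15859)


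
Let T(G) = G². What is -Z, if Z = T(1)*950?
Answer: -950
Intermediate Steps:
Z = 950 (Z = 1²*950 = 1*950 = 950)
-Z = -1*950 = -950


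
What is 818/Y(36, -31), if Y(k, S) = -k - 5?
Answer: -818/41 ≈ -19.951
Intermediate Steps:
Y(k, S) = -5 - k
818/Y(36, -31) = 818/(-5 - 1*36) = 818/(-5 - 36) = 818/(-41) = 818*(-1/41) = -818/41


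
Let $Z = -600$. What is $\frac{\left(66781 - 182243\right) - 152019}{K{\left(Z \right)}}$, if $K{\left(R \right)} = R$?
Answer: $\frac{267481}{600} \approx 445.8$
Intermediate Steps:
$\frac{\left(66781 - 182243\right) - 152019}{K{\left(Z \right)}} = \frac{\left(66781 - 182243\right) - 152019}{-600} = \left(-115462 - 152019\right) \left(- \frac{1}{600}\right) = \left(-267481\right) \left(- \frac{1}{600}\right) = \frac{267481}{600}$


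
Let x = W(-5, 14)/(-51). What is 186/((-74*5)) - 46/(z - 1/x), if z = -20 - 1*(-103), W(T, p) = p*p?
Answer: -3185627/3019015 ≈ -1.0552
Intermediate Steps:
W(T, p) = p**2
x = -196/51 (x = 14**2/(-51) = 196*(-1/51) = -196/51 ≈ -3.8431)
z = 83 (z = -20 + 103 = 83)
186/((-74*5)) - 46/(z - 1/x) = 186/((-74*5)) - 46/(83 - 1/(-196/51)) = 186/(-370) - 46/(83 - 1*(-51/196)) = 186*(-1/370) - 46/(83 + 51/196) = -93/185 - 46/16319/196 = -93/185 - 46*196/16319 = -93/185 - 9016/16319 = -3185627/3019015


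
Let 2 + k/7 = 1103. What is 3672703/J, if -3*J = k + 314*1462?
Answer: -11018109/466775 ≈ -23.605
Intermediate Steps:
k = 7707 (k = -14 + 7*1103 = -14 + 7721 = 7707)
J = -466775/3 (J = -(7707 + 314*1462)/3 = -(7707 + 459068)/3 = -1/3*466775 = -466775/3 ≈ -1.5559e+5)
3672703/J = 3672703/(-466775/3) = 3672703*(-3/466775) = -11018109/466775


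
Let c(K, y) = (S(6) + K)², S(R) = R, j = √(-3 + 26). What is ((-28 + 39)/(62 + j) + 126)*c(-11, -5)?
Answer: 12053200/3821 - 275*√23/3821 ≈ 3154.1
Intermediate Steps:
j = √23 ≈ 4.7958
c(K, y) = (6 + K)²
((-28 + 39)/(62 + j) + 126)*c(-11, -5) = ((-28 + 39)/(62 + √23) + 126)*(6 - 11)² = (11/(62 + √23) + 126)*(-5)² = (126 + 11/(62 + √23))*25 = 3150 + 275/(62 + √23)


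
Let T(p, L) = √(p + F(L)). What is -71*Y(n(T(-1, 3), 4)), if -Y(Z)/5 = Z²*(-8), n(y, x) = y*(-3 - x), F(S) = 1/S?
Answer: 278320/3 ≈ 92773.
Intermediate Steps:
F(S) = 1/S
T(p, L) = √(p + 1/L)
Y(Z) = 40*Z² (Y(Z) = -5*Z²*(-8) = -(-40)*Z² = 40*Z²)
-71*Y(n(T(-1, 3), 4)) = -2840*(-√(-1 + 1/3)*(3 + 4))² = -2840*(-1*√(-1 + ⅓)*7)² = -2840*(-1*√(-⅔)*7)² = -2840*(-1*I*√6/3*7)² = -2840*(-7*I*√6/3)² = -2840*(-98)/3 = -71*(-3920/3) = 278320/3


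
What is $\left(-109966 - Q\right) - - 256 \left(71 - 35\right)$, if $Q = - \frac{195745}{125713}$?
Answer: $- \frac{12665389005}{125713} \approx -1.0075 \cdot 10^{5}$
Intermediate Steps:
$Q = - \frac{195745}{125713}$ ($Q = \left(-195745\right) \frac{1}{125713} = - \frac{195745}{125713} \approx -1.5571$)
$\left(-109966 - Q\right) - - 256 \left(71 - 35\right) = \left(-109966 - - \frac{195745}{125713}\right) - - 256 \left(71 - 35\right) = \left(-109966 + \frac{195745}{125713}\right) - \left(-256\right) 36 = - \frac{13823960013}{125713} - -9216 = - \frac{13823960013}{125713} + 9216 = - \frac{12665389005}{125713}$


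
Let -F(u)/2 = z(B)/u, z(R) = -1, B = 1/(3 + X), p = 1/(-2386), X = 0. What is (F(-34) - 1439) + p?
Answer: -58371121/40562 ≈ -1439.1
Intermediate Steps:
p = -1/2386 ≈ -0.00041911
B = 1/3 (B = 1/(3 + 0) = 1/3 ≈ 0.33333)
F(u) = 2/u (F(u) = -(-2)/u = 2/u)
(F(-34) - 1439) + p = (2/(-34) - 1439) - 1/2386 = (2*(-1/34) - 1439) - 1/2386 = (-1/17 - 1439) - 1/2386 = -24464/17 - 1/2386 = -58371121/40562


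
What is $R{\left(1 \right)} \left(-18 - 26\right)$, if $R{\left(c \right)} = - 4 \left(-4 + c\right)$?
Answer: $-528$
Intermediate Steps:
$R{\left(c \right)} = 16 - 4 c$
$R{\left(1 \right)} \left(-18 - 26\right) = \left(16 - 4\right) \left(-18 - 26\right) = 12 \left(-44\right) = -528$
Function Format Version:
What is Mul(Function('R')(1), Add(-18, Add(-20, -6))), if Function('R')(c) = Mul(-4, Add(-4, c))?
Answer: -528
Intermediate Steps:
Function('R')(c) = Add(16, Mul(-4, c))
Mul(Function('R')(1), Add(-18, Add(-20, -6))) = Mul(Add(16, Mul(-4, 1)), Add(-18, Add(-20, -6))) = Mul(Add(16, -4), Add(-18, -26)) = Mul(12, -44) = -528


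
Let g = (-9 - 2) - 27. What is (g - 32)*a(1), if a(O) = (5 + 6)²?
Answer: -8470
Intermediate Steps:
a(O) = 121 (a(O) = 11² = 121)
g = -38 (g = -11 - 27 = -38)
(g - 32)*a(1) = (-38 - 32)*121 = -70*121 = -8470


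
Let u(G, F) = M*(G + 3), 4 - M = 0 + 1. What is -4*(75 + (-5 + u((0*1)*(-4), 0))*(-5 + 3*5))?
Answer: -460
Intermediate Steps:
M = 3 (M = 4 - (0 + 1) = 4 - 1*1 = 4 - 1 = 3)
u(G, F) = 9 + 3*G (u(G, F) = 3*(G + 3) = 3*(3 + G) = 9 + 3*G)
-4*(75 + (-5 + u((0*1)*(-4), 0))*(-5 + 3*5)) = -4*(75 + (-5 + (9 + 3*((0*1)*(-4))))*(-5 + 3*5)) = -4*(75 + (-5 + (9 + 3*(0*(-4))))*(-5 + 15)) = -4*(75 + (-5 + (9 + 3*0))*10) = -4*(75 + (-5 + (9 + 0))*10) = -4*(75 + (-5 + 9)*10) = -4*(75 + 4*10) = -4*(75 + 40) = -4*115 = -460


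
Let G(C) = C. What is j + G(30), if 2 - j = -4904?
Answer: 4936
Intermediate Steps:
j = 4906 (j = 2 - 1*(-4904) = 2 + 4904 = 4906)
j + G(30) = 4906 + 30 = 4936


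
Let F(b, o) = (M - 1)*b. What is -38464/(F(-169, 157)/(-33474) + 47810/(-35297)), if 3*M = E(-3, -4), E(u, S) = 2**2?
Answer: 136339314926976/4795210627 ≈ 28432.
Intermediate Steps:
E(u, S) = 4
M = 4/3 (M = (1/3)*4 = 4/3 ≈ 1.3333)
F(b, o) = b/3 (F(b, o) = (4/3 - 1)*b = b/3)
-38464/(F(-169, 157)/(-33474) + 47810/(-35297)) = -38464/(((1/3)*(-169))/(-33474) + 47810/(-35297)) = -38464/(-169/3*(-1/33474) + 47810*(-1/35297)) = -38464/(169/100422 - 47810/35297) = -38464/(-4795210627/3544595334) = -38464*(-3544595334/4795210627) = 136339314926976/4795210627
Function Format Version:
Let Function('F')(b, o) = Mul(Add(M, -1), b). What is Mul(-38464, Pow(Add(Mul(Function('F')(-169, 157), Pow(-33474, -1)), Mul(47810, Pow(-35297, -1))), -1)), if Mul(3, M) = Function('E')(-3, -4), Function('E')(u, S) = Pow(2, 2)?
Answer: Rational(136339314926976, 4795210627) ≈ 28432.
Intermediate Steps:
Function('E')(u, S) = 4
M = Rational(4, 3) (M = Mul(Rational(1, 3), 4) = Rational(4, 3) ≈ 1.3333)
Function('F')(b, o) = Mul(Rational(1, 3), b) (Function('F')(b, o) = Mul(Add(Rational(4, 3), -1), b) = Mul(Rational(1, 3), b))
Mul(-38464, Pow(Add(Mul(Function('F')(-169, 157), Pow(-33474, -1)), Mul(47810, Pow(-35297, -1))), -1)) = Mul(-38464, Pow(Add(Mul(Mul(Rational(1, 3), -169), Pow(-33474, -1)), Mul(47810, Pow(-35297, -1))), -1)) = Mul(-38464, Pow(Add(Mul(Rational(-169, 3), Rational(-1, 33474)), Mul(47810, Rational(-1, 35297))), -1)) = Mul(-38464, Pow(Add(Rational(169, 100422), Rational(-47810, 35297)), -1)) = Mul(-38464, Pow(Rational(-4795210627, 3544595334), -1)) = Mul(-38464, Rational(-3544595334, 4795210627)) = Rational(136339314926976, 4795210627)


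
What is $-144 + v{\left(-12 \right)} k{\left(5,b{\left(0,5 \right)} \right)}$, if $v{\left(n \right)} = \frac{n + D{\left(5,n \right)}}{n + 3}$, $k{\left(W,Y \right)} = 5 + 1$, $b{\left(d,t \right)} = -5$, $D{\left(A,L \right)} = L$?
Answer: $-128$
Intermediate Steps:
$k{\left(W,Y \right)} = 6$
$v{\left(n \right)} = \frac{2 n}{3 + n}$ ($v{\left(n \right)} = \frac{n + n}{n + 3} = \frac{2 n}{3 + n}$)
$-144 + v{\left(-12 \right)} k{\left(5,b{\left(0,5 \right)} \right)} = -144 + 2 \left(-12\right) \frac{1}{3 - 12} \cdot 6 = -144 + 2 \left(-12\right) \frac{1}{-9} \cdot 6 = -144 + 2 \left(-12\right) \left(- \frac{1}{9}\right) 6 = -144 + \frac{8}{3} \cdot 6 = -144 + 16 = -128$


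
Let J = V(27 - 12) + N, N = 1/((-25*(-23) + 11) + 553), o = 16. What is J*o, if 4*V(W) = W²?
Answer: 1025116/1139 ≈ 900.01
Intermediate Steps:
V(W) = W²/4
N = 1/1139 (N = 1/((575 + 11) + 553) = 1/(586 + 553) = 1/1139 ≈ 0.00087796)
J = 256279/4556 (J = (27 - 12)²/4 + 1/1139 = (¼)*15² + 1/1139 = (¼)*225 + 1/1139 = 225/4 + 1/1139 = 256279/4556 ≈ 56.251)
J*o = (256279/4556)*16 = 1025116/1139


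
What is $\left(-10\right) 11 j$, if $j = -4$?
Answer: $440$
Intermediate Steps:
$\left(-10\right) 11 j = \left(-10\right) 11 \left(-4\right) = \left(-110\right) \left(-4\right) = 440$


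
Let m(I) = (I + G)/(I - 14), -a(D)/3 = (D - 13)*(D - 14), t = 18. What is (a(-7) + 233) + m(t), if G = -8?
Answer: -2049/2 ≈ -1024.5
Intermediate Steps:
a(D) = -3*(-14 + D)*(-13 + D) (a(D) = -3*(D - 13)*(D - 14) = -3*(-13 + D)*(-14 + D) = -3*(-14 + D)*(-13 + D))
m(I) = (-8 + I)/(-14 + I) (m(I) = (I - 8)/(I - 14) = (-8 + I)/(-14 + I))
(a(-7) + 233) + m(t) = ((-546 - 3*(-7)**2 + 81*(-7)) + 233) + (-8 + 18)/(-14 + 18) = ((-546 - 3*49 - 567) + 233) + 10/4 = ((-546 - 147 - 567) + 233) + (1/4)*10 = (-1260 + 233) + 5/2 = -1027 + 5/2 = -2049/2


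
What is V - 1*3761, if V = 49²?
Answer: -1360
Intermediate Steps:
V = 2401
V - 1*3761 = 2401 - 1*3761 = 2401 - 3761 = -1360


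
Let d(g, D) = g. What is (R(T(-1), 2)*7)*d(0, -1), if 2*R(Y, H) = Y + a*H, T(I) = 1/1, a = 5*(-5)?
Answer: 0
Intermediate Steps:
a = -25
T(I) = 1
R(Y, H) = Y/2 - 25*H/2 (R(Y, H) = (Y - 25*H)/2 = Y/2 - 25*H/2)
(R(T(-1), 2)*7)*d(0, -1) = (((½)*1 - 25/2*2)*7)*0 = ((½ - 25)*7)*0 = -49/2*7*0 = -343/2*0 = 0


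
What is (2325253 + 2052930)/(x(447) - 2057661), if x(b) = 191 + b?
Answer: -4378183/2057023 ≈ -2.1284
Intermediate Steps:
(2325253 + 2052930)/(x(447) - 2057661) = (2325253 + 2052930)/((191 + 447) - 2057661) = 4378183/(638 - 2057661) = 4378183/(-2057023) = 4378183*(-1/2057023) = -4378183/2057023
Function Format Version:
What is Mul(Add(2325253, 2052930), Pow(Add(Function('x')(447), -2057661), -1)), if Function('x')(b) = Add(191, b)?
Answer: Rational(-4378183, 2057023) ≈ -2.1284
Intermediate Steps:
Mul(Add(2325253, 2052930), Pow(Add(Function('x')(447), -2057661), -1)) = Mul(Add(2325253, 2052930), Pow(Add(Add(191, 447), -2057661), -1)) = Mul(4378183, Pow(Add(638, -2057661), -1)) = Mul(4378183, Pow(-2057023, -1)) = Mul(4378183, Rational(-1, 2057023)) = Rational(-4378183, 2057023)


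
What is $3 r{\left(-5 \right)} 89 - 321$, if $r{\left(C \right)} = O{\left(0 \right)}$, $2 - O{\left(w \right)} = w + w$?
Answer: $213$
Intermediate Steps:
$O{\left(w \right)} = 2 - 2 w$ ($O{\left(w \right)} = 2 - \left(w + w\right) = 2 - 2 w$)
$r{\left(C \right)} = 2$ ($r{\left(C \right)} = 2 - 0 = 2 + 0 = 2$)
$3 r{\left(-5 \right)} 89 - 321 = 3 \cdot 2 \cdot 89 - 321 = 6 \cdot 89 - 321 = 534 - 321 = 213$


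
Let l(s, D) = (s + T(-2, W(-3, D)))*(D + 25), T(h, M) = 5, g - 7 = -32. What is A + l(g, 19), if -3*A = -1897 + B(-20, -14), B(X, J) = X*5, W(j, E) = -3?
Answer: -643/3 ≈ -214.33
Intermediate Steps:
g = -25 (g = 7 - 32 = -25)
B(X, J) = 5*X
A = 1997/3 (A = -(-1897 + 5*(-20))/3 = -(-1897 - 100)/3 = -⅓*(-1997) = 1997/3 ≈ 665.67)
l(s, D) = (5 + s)*(25 + D) (l(s, D) = (s + 5)*(D + 25) = (5 + s)*(25 + D))
A + l(g, 19) = 1997/3 + (125 + 5*19 + 25*(-25) + 19*(-25)) = 1997/3 + (125 + 95 - 625 - 475) = 1997/3 - 880 = -643/3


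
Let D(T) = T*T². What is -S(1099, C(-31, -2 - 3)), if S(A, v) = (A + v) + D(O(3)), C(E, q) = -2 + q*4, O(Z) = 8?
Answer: -1589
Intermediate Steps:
D(T) = T³
C(E, q) = -2 + 4*q
S(A, v) = 512 + A + v (S(A, v) = (A + v) + 8³ = (A + v) + 512 = 512 + A + v)
-S(1099, C(-31, -2 - 3)) = -(512 + 1099 + (-2 + 4*(-2 - 3))) = -(512 + 1099 + (-2 + 4*(-5))) = -(512 + 1099 + (-2 - 20)) = -(512 + 1099 - 22) = -1*1589 = -1589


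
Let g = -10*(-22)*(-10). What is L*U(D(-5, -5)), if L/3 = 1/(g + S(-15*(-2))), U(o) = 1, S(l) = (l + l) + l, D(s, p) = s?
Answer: -3/2110 ≈ -0.0014218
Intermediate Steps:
S(l) = 3*l (S(l) = 2*l + l = 3*l)
g = -2200 (g = 220*(-10) = -2200)
L = -3/2110 (L = 3/(-2200 + 3*(-15*(-2))) = 3/(-2200 + 3*30) = 3/(-2200 + 90) = 3/(-2110) = 3*(-1/2110) = -3/2110 ≈ -0.0014218)
L*U(D(-5, -5)) = -3/2110*1 = -3/2110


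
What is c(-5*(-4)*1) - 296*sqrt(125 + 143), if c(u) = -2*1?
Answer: -2 - 592*sqrt(67) ≈ -4847.7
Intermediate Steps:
c(u) = -2
c(-5*(-4)*1) - 296*sqrt(125 + 143) = -2 - 296*sqrt(125 + 143) = -2 - 592*sqrt(67)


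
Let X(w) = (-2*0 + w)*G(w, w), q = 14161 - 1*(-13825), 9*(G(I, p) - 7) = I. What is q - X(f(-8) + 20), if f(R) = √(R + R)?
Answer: 83410/3 - 412*I/9 ≈ 27803.0 - 45.778*I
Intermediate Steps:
f(R) = √2*√R (f(R) = √(2*R) = √2*√R)
G(I, p) = 7 + I/9
q = 27986 (q = 14161 + 13825 = 27986)
X(w) = w*(7 + w/9) (X(w) = (-2*0 + w)*(7 + w/9) = (0 + w)*(7 + w/9) = w*(7 + w/9))
q - X(f(-8) + 20) = 27986 - (√2*√(-8) + 20)*(63 + (√2*√(-8) + 20))/9 = 27986 - (√2*(2*I*√2) + 20)*(63 + (√2*(2*I*√2) + 20))/9 = 27986 - (4*I + 20)*(63 + (4*I + 20))/9 = 27986 - (20 + 4*I)*(63 + (20 + 4*I))/9 = 27986 - (20 + 4*I)*(83 + 4*I)/9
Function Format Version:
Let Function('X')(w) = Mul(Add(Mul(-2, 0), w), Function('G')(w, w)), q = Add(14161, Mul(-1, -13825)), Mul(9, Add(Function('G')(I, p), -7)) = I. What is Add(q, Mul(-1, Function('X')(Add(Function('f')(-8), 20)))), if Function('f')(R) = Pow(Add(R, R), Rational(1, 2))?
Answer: Add(Rational(83410, 3), Mul(Rational(-412, 9), I)) ≈ Add(27803., Mul(-45.778, I))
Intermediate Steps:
Function('f')(R) = Mul(Pow(2, Rational(1, 2)), Pow(R, Rational(1, 2))) (Function('f')(R) = Pow(Mul(2, R), Rational(1, 2)) = Mul(Pow(2, Rational(1, 2)), Pow(R, Rational(1, 2))))
Function('G')(I, p) = Add(7, Mul(Rational(1, 9), I))
q = 27986 (q = Add(14161, 13825) = 27986)
Function('X')(w) = Mul(w, Add(7, Mul(Rational(1, 9), w))) (Function('X')(w) = Mul(Add(Mul(-2, 0), w), Add(7, Mul(Rational(1, 9), w))) = Mul(Add(0, w), Add(7, Mul(Rational(1, 9), w))) = Mul(w, Add(7, Mul(Rational(1, 9), w))))
Add(q, Mul(-1, Function('X')(Add(Function('f')(-8), 20)))) = Add(27986, Mul(-1, Mul(Rational(1, 9), Add(Mul(Pow(2, Rational(1, 2)), Pow(-8, Rational(1, 2))), 20), Add(63, Add(Mul(Pow(2, Rational(1, 2)), Pow(-8, Rational(1, 2))), 20))))) = Add(27986, Mul(-1, Mul(Rational(1, 9), Add(Mul(Pow(2, Rational(1, 2)), Mul(2, I, Pow(2, Rational(1, 2)))), 20), Add(63, Add(Mul(Pow(2, Rational(1, 2)), Mul(2, I, Pow(2, Rational(1, 2)))), 20))))) = Add(27986, Mul(-1, Mul(Rational(1, 9), Add(Mul(4, I), 20), Add(63, Add(Mul(4, I), 20))))) = Add(27986, Mul(-1, Mul(Rational(1, 9), Add(20, Mul(4, I)), Add(63, Add(20, Mul(4, I)))))) = Add(27986, Mul(-1, Mul(Rational(1, 9), Add(20, Mul(4, I)), Add(83, Mul(4, I))))) = Add(27986, Mul(Rational(-1, 9), Add(20, Mul(4, I)), Add(83, Mul(4, I))))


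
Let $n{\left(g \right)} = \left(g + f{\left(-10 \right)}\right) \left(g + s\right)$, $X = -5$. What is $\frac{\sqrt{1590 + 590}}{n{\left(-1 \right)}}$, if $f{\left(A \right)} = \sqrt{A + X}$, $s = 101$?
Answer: $- \frac{\sqrt{545}}{800} - \frac{i \sqrt{327}}{160} \approx -0.029182 - 0.11302 i$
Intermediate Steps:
$f{\left(A \right)} = \sqrt{-5 + A}$ ($f{\left(A \right)} = \sqrt{A - 5} = \sqrt{-5 + A}$)
$n{\left(g \right)} = \left(101 + g\right) \left(g + i \sqrt{15}\right)$ ($n{\left(g \right)} = \left(g + \sqrt{-5 - 10}\right) \left(g + 101\right) = \left(g + \sqrt{-15}\right) \left(101 + g\right) = \left(g + i \sqrt{15}\right) \left(101 + g\right) = \left(101 + g\right) \left(g + i \sqrt{15}\right)$)
$\frac{\sqrt{1590 + 590}}{n{\left(-1 \right)}} = \frac{\sqrt{1590 + 590}}{\left(-1\right)^{2} + 101 \left(-1\right) + 101 i \sqrt{15} + i \left(-1\right) \sqrt{15}} = \frac{\sqrt{2180}}{1 - 101 + 101 i \sqrt{15} - i \sqrt{15}} = \frac{2 \sqrt{545}}{-100 + 100 i \sqrt{15}}$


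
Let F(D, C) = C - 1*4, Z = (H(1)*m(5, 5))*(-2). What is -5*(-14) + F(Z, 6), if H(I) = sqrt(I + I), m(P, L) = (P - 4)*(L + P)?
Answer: 72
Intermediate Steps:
m(P, L) = (-4 + P)*(L + P)
H(I) = sqrt(2)*sqrt(I) (H(I) = sqrt(2*I) = sqrt(2)*sqrt(I))
Z = -20*sqrt(2) (Z = ((sqrt(2)*sqrt(1))*(5**2 - 4*5 - 4*5 + 5*5))*(-2) = ((sqrt(2)*1)*(25 - 20 - 20 + 25))*(-2) = (sqrt(2)*10)*(-2) = (10*sqrt(2))*(-2) = -20*sqrt(2) ≈ -28.284)
F(D, C) = -4 + C (F(D, C) = C - 4 = -4 + C)
-5*(-14) + F(Z, 6) = -5*(-14) + (-4 + 6) = 70 + 2 = 72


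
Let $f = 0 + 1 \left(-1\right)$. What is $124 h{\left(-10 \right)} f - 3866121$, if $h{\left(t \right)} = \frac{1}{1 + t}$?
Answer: $- \frac{34794965}{9} \approx -3.8661 \cdot 10^{6}$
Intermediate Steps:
$f = -1$ ($f = 0 - 1 = -1$)
$124 h{\left(-10 \right)} f - 3866121 = \frac{124}{1 - 10} \left(-1\right) - 3866121 = \frac{124}{-9} \left(-1\right) - 3866121 = 124 \left(- \frac{1}{9}\right) \left(-1\right) - 3866121 = \left(- \frac{124}{9}\right) \left(-1\right) - 3866121 = \frac{124}{9} - 3866121 = - \frac{34794965}{9}$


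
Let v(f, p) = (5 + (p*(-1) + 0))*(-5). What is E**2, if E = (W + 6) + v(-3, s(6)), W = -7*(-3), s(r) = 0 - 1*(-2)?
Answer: 144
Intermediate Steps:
s(r) = 2 (s(r) = 0 + 2 = 2)
W = 21
v(f, p) = -25 + 5*p (v(f, p) = (5 + (-p + 0))*(-5) = (5 - p)*(-5) = -25 + 5*p)
E = 12 (E = (21 + 6) + (-25 + 5*2) = 27 + (-25 + 10) = 27 - 15 = 12)
E**2 = 12**2 = 144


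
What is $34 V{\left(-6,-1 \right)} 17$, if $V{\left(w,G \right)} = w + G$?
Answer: $-4046$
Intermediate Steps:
$V{\left(w,G \right)} = G + w$
$34 V{\left(-6,-1 \right)} 17 = 34 \left(-1 - 6\right) 17 = 34 \left(-7\right) 17 = \left(-238\right) 17 = -4046$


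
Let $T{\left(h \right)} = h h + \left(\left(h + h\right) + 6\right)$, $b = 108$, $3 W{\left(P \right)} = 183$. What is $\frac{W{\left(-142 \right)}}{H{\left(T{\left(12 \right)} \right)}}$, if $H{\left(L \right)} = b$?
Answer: $\frac{61}{108} \approx 0.56481$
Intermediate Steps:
$W{\left(P \right)} = 61$ ($W{\left(P \right)} = \frac{1}{3} \cdot 183 = 61$)
$T{\left(h \right)} = 6 + h^{2} + 2 h$ ($T{\left(h \right)} = h^{2} + \left(2 h + 6\right) = h^{2} + \left(6 + 2 h\right) = 6 + h^{2} + 2 h$)
$H{\left(L \right)} = 108$
$\frac{W{\left(-142 \right)}}{H{\left(T{\left(12 \right)} \right)}} = \frac{61}{108}$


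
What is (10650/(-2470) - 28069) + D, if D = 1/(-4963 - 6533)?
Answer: -79714505815/2839512 ≈ -28073.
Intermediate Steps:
D = -1/11496 (D = 1/(-11496) = -1/11496 ≈ -8.6987e-5)
(10650/(-2470) - 28069) + D = (10650/(-2470) - 28069) - 1/11496 = (10650*(-1/2470) - 28069) - 1/11496 = (-1065/247 - 28069) - 1/11496 = -6934108/247 - 1/11496 = -79714505815/2839512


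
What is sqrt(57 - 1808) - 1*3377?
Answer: -3377 + I*sqrt(1751) ≈ -3377.0 + 41.845*I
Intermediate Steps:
sqrt(57 - 1808) - 1*3377 = sqrt(-1751) - 3377 = I*sqrt(1751) - 3377 = -3377 + I*sqrt(1751)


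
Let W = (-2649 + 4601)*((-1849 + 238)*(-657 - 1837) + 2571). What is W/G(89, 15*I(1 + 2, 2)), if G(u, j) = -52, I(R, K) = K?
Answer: -1961957640/13 ≈ -1.5092e+8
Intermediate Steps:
W = 7847830560 (W = 1952*(-1611*(-2494) + 2571) = 1952*(4017834 + 2571) = 1952*4020405 = 7847830560)
W/G(89, 15*I(1 + 2, 2)) = 7847830560/(-52) = 7847830560*(-1/52) = -1961957640/13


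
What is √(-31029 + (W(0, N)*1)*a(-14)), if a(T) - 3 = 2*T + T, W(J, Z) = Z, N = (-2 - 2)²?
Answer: 3*I*√3517 ≈ 177.91*I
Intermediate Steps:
N = 16 (N = (-4)² = 16)
a(T) = 3 + 3*T (a(T) = 3 + (2*T + T) = 3 + 3*T)
√(-31029 + (W(0, N)*1)*a(-14)) = √(-31029 + (16*1)*(3 + 3*(-14))) = √(-31029 + 16*(3 - 42)) = √(-31029 + 16*(-39)) = √(-31029 - 624) = √(-31653) = 3*I*√3517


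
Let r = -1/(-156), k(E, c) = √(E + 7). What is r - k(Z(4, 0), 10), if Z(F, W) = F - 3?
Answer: 1/156 - 2*√2 ≈ -2.8220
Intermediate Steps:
Z(F, W) = -3 + F
k(E, c) = √(7 + E)
r = 1/156 (r = -1*(-1/156) = 1/156 ≈ 0.0064103)
r - k(Z(4, 0), 10) = 1/156 - √(7 + (-3 + 4)) = 1/156 - √(7 + 1) = 1/156 - √8 = 1/156 - 2*√2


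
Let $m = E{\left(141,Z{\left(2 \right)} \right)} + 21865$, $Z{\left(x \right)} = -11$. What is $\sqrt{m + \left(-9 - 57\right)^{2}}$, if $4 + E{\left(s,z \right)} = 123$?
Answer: $2 \sqrt{6585} \approx 162.3$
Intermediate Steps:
$E{\left(s,z \right)} = 119$ ($E{\left(s,z \right)} = -4 + 123 = 119$)
$m = 21984$ ($m = 119 + 21865 = 21984$)
$\sqrt{m + \left(-9 - 57\right)^{2}} = \sqrt{21984 + \left(-9 - 57\right)^{2}} = \sqrt{21984 + \left(-66\right)^{2}} = \sqrt{21984 + 4356} = \sqrt{26340} = 2 \sqrt{6585}$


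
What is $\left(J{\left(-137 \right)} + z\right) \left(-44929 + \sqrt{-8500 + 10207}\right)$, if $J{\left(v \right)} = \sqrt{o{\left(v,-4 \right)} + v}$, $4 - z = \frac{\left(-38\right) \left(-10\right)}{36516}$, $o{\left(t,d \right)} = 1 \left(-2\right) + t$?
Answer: $- \frac{\left(36421 + 18258 i \sqrt{69}\right) \left(44929 - \sqrt{1707}\right)}{9129} \approx -1.7908 \cdot 10^{5} - 7.4573 \cdot 10^{5} i$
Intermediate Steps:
$o{\left(t,d \right)} = -2 + t$
$z = \frac{36421}{9129}$ ($z = 4 - \frac{\left(-38\right) \left(-10\right)}{36516} = 4 - 380 \cdot \frac{1}{36516} = 4 - \frac{95}{9129} = \frac{36421}{9129} \approx 3.9896$)
$J{\left(v \right)} = \sqrt{-2 + 2 v}$ ($J{\left(v \right)} = \sqrt{\left(-2 + v\right) + v} = \sqrt{-2 + 2 v}$)
$\left(J{\left(-137 \right)} + z\right) \left(-44929 + \sqrt{-8500 + 10207}\right) = \left(\sqrt{-2 + 2 \left(-137\right)} + \frac{36421}{9129}\right) \left(-44929 + \sqrt{-8500 + 10207}\right) = \left(\sqrt{-2 - 274} + \frac{36421}{9129}\right) \left(-44929 + \sqrt{1707}\right) = \left(\sqrt{-276} + \frac{36421}{9129}\right) \left(-44929 + \sqrt{1707}\right) = \left(2 i \sqrt{69} + \frac{36421}{9129}\right) \left(-44929 + \sqrt{1707}\right) = \left(\frac{36421}{9129} + 2 i \sqrt{69}\right) \left(-44929 + \sqrt{1707}\right) = \left(-44929 + \sqrt{1707}\right) \left(\frac{36421}{9129} + 2 i \sqrt{69}\right)$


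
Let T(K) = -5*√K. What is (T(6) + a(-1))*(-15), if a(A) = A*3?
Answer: 45 + 75*√6 ≈ 228.71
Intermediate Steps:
a(A) = 3*A
(T(6) + a(-1))*(-15) = (-5*√6 + 3*(-1))*(-15) = (-5*√6 - 3)*(-15) = (-3 - 5*√6)*(-15) = 45 + 75*√6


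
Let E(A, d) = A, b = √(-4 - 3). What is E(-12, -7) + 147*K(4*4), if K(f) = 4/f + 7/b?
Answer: 99/4 - 147*I*√7 ≈ 24.75 - 388.93*I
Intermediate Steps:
b = I*√7 (b = √(-7) = I*√7 ≈ 2.6458*I)
K(f) = 4/f - I*√7 (K(f) = 4/f + 7/((I*√7)) = 4/f + 7*(-I*√7/7) = 4/f - I*√7)
E(-12, -7) + 147*K(4*4) = -12 + 147*(4/((4*4)) - I*√7) = -12 + 147*(4/16 - I*√7) = -12 + 147*(4*(1/16) - I*√7) = -12 + 147*(¼ - I*√7) = -12 + (147/4 - 147*I*√7) = 99/4 - 147*I*√7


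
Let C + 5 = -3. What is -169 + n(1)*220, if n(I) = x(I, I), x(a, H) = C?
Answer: -1929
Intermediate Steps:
C = -8 (C = -5 - 3 = -8)
x(a, H) = -8
n(I) = -8
-169 + n(1)*220 = -169 - 8*220 = -169 - 1760 = -1929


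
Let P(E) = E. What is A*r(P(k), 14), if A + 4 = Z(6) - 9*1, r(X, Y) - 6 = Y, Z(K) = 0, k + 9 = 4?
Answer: -260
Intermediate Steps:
k = -5 (k = -9 + 4 = -5)
r(X, Y) = 6 + Y
A = -13 (A = -4 + (0 - 9*1) = -4 + (0 - 9) = -4 - 9 = -13)
A*r(P(k), 14) = -13*(6 + 14) = -13*20 = -260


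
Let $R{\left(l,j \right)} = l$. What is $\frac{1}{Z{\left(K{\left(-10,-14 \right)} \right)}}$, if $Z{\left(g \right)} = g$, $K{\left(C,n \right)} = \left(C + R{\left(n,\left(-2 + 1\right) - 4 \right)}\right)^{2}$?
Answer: $\frac{1}{576} \approx 0.0017361$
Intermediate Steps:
$K{\left(C,n \right)} = \left(C + n\right)^{2}$
$\frac{1}{Z{\left(K{\left(-10,-14 \right)} \right)}} = \frac{1}{\left(-10 - 14\right)^{2}} = \frac{1}{\left(-24\right)^{2}} = \frac{1}{576}$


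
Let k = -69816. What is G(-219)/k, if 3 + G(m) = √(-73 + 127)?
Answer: 1/23272 - √6/23272 ≈ -6.2285e-5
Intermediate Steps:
G(m) = -3 + 3*√6 (G(m) = -3 + √(-73 + 127) = -3 + √54 = -3 + 3*√6)
G(-219)/k = (-3 + 3*√6)/(-69816) = (-3 + 3*√6)*(-1/69816) = 1/23272 - √6/23272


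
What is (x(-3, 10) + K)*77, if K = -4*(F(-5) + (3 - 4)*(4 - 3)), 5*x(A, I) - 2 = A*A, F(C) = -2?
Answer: 5467/5 ≈ 1093.4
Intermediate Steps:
x(A, I) = ⅖ + A²/5 (x(A, I) = ⅖ + (A*A)/5 = ⅖ + A²/5)
K = 12 (K = -4*(-2 + (3 - 4)*(4 - 3)) = -4*(-2 - 1*1) = -4*(-2 - 1) = -4*(-3) = 12)
(x(-3, 10) + K)*77 = ((⅖ + (⅕)*(-3)²) + 12)*77 = ((⅖ + (⅕)*9) + 12)*77 = ((⅖ + 9/5) + 12)*77 = (11/5 + 12)*77 = (71/5)*77 = 5467/5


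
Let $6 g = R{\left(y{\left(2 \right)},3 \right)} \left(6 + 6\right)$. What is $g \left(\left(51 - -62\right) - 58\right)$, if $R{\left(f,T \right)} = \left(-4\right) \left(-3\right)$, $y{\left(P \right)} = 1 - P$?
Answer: $1320$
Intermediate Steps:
$R{\left(f,T \right)} = 12$
$g = 24$ ($g = \frac{12 \left(6 + 6\right)}{6} = \frac{12 \cdot 12}{6} = \frac{1}{6} \cdot 144 = 24$)
$g \left(\left(51 - -62\right) - 58\right) = 24 \left(\left(51 - -62\right) - 58\right) = 24 \left(\left(51 + 62\right) - 58\right) = 24 \left(113 - 58\right) = 24 \cdot 55 = 1320$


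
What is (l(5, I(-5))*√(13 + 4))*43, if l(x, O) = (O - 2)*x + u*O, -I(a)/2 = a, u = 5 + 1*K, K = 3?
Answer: 5160*√17 ≈ 21275.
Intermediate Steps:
u = 8 (u = 5 + 1*3 = 5 + 3 = 8)
I(a) = -2*a
l(x, O) = 8*O + x*(-2 + O) (l(x, O) = (O - 2)*x + 8*O = (-2 + O)*x + 8*O = x*(-2 + O) + 8*O = 8*O + x*(-2 + O))
(l(5, I(-5))*√(13 + 4))*43 = ((-2*5 + 8*(-2*(-5)) - 2*(-5)*5)*√(13 + 4))*43 = ((-10 + 8*10 + 10*5)*√17)*43 = ((-10 + 80 + 50)*√17)*43 = (120*√17)*43 = 5160*√17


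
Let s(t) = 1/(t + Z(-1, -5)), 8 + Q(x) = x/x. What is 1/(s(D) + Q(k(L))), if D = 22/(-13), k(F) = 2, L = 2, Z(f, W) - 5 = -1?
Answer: -30/197 ≈ -0.15228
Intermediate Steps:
Z(f, W) = 4 (Z(f, W) = 5 - 1 = 4)
D = -22/13 (D = 22*(-1/13) = -22/13 ≈ -1.6923)
Q(x) = -7 (Q(x) = -8 + x/x = -8 + 1 = -7)
s(t) = 1/(4 + t) (s(t) = 1/(t + 4) = 1/(4 + t))
1/(s(D) + Q(k(L))) = 1/(1/(4 - 22/13) - 7) = 1/(1/(30/13) - 7) = 1/(13/30 - 7) = 1/(-197/30) = -30/197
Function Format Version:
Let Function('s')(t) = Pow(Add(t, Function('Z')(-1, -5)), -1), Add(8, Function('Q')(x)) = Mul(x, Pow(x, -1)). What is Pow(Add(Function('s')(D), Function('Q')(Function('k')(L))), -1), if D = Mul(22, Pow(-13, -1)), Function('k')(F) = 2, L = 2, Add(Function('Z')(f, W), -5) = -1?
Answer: Rational(-30, 197) ≈ -0.15228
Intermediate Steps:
Function('Z')(f, W) = 4 (Function('Z')(f, W) = Add(5, -1) = 4)
D = Rational(-22, 13) (D = Mul(22, Rational(-1, 13)) = Rational(-22, 13) ≈ -1.6923)
Function('Q')(x) = -7 (Function('Q')(x) = Add(-8, Mul(x, Pow(x, -1))) = Add(-8, 1) = -7)
Function('s')(t) = Pow(Add(4, t), -1) (Function('s')(t) = Pow(Add(t, 4), -1) = Pow(Add(4, t), -1))
Pow(Add(Function('s')(D), Function('Q')(Function('k')(L))), -1) = Pow(Add(Pow(Add(4, Rational(-22, 13)), -1), -7), -1) = Pow(Add(Pow(Rational(30, 13), -1), -7), -1) = Pow(Add(Rational(13, 30), -7), -1) = Pow(Rational(-197, 30), -1) = Rational(-30, 197)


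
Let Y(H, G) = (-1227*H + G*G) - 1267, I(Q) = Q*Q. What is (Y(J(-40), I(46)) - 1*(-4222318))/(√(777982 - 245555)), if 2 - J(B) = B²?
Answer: 10659253*√532427/532427 ≈ 14608.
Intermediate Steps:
J(B) = 2 - B²
I(Q) = Q²
Y(H, G) = -1267 + G² - 1227*H (Y(H, G) = (-1227*H + G²) - 1267 = (G² - 1227*H) - 1267 = -1267 + G² - 1227*H)
(Y(J(-40), I(46)) - 1*(-4222318))/(√(777982 - 245555)) = ((-1267 + (46²)² - 1227*(2 - 1*(-40)²)) - 1*(-4222318))/(√(777982 - 245555)) = ((-1267 + 2116² - 1227*(2 - 1*1600)) + 4222318)/(√532427) = ((-1267 + 4477456 - 1227*(2 - 1600)) + 4222318)*(√532427/532427) = ((-1267 + 4477456 - 1227*(-1598)) + 4222318)*(√532427/532427) = ((-1267 + 4477456 + 1960746) + 4222318)*(√532427/532427) = (6436935 + 4222318)*(√532427/532427) = 10659253*(√532427/532427) = 10659253*√532427/532427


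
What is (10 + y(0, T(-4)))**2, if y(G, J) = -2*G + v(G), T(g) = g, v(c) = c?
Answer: 100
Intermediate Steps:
y(G, J) = -G (y(G, J) = -2*G + G = -G)
(10 + y(0, T(-4)))**2 = (10 - 1*0)**2 = (10 + 0)**2 = 10**2 = 100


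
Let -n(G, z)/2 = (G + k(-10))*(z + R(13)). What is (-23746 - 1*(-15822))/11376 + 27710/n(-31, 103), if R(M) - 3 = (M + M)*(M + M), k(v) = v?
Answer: -709153/2681892 ≈ -0.26442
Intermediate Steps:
R(M) = 3 + 4*M**2 (R(M) = 3 + (M + M)*(M + M) = 3 + (2*M)*(2*M) = 3 + 4*M**2)
n(G, z) = -2*(-10 + G)*(679 + z) (n(G, z) = -2*(G - 10)*(z + (3 + 4*13**2)) = -2*(-10 + G)*(z + (3 + 4*169)) = -2*(-10 + G)*(z + (3 + 676)) = -2*(-10 + G)*(z + 679) = -2*(-10 + G)*(679 + z))
(-23746 - 1*(-15822))/11376 + 27710/n(-31, 103) = (-23746 - 1*(-15822))/11376 + 27710/(13580 - 1358*(-31) + 20*103 - 2*(-31)*103) = (-23746 + 15822)*(1/11376) + 27710/(13580 + 42098 + 2060 + 6386) = -7924*1/11376 + 27710/64124 = -1981/2844 + 27710*(1/64124) = -1981/2844 + 815/1886 = -709153/2681892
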